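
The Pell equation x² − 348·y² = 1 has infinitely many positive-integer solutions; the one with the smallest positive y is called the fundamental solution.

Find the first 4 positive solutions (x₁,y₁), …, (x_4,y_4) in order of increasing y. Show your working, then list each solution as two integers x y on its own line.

√348 → a₀=18, period (1,1,1,8,1,1,1,36); ℓ=8 even so k=7
step 0: (18, 1)  from 18·(1,0) + (0,1)
…
step 2: (37, 2)  from 1·(19,1) + (18,1)
step 3: (56, 3)  from 1·(37,2) + (19,1)
step 4: (485, 26)  from 8·(56,3) + (37,2)
step 5: (541, 29)  from 1·(485,26) + (56,3)
step 6: (1026, 55)  from 1·(541,29) + (485,26)
step 7: (1567, 84)  from 1·(1026,55) + (541,29)
fundamental: x₁=1567, y₁=84  (since 2455489 − 348·7056 = 1)
(1567+84√348)^2 = 4910977 + 263256√348
(1567+84√348)^3 = 15391000351 + 825044220√348
(1567+84√348)^4 = 48235390189057 + 2585688322224√348

1567 84
4910977 263256
15391000351 825044220
48235390189057 2585688322224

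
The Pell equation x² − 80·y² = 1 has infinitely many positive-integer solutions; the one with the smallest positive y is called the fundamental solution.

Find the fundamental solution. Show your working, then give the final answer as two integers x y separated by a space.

9 1

d=80: √d = [8; 1,16] (ℓ=2, even), read p_1/q_1
k=0  a_k=8  p_k/q_k = 8/1
k=1  a_k=1  p_k/q_k = 9/1
(x₁, y₁) = (9, 1);  9² − 80·1² = 1 ✓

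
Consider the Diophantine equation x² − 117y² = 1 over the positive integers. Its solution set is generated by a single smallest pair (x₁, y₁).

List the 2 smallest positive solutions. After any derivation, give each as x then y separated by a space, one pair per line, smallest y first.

d=117: √d = [10; 1,4,2,4,1,20] (ℓ=6, even), read p_5/q_5
k=0  a_k=10  p_k/q_k = 10/1
…
k=4  a_k=4  p_k/q_k = 530/49
k=5  a_k=1  p_k/q_k = 649/60
fundamental: x₁=649, y₁=60  (since 421201 − 117·3600 = 1)
(x_2, y_2) = (649·649 + 117·60·60, 649·60 + 60·649) = (842401, 77880)

649 60
842401 77880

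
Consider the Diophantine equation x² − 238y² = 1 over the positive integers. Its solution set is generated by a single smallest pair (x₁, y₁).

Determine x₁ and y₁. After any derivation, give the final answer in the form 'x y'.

√238 → a₀=15, period (2,2,1,14,1,2,2,30); ℓ=8 even so k=7
a_0=15:  p_0=15·1+0=15,  q_0=15·0+1=1
…
a_6=2:  p_6=2·1697+1589=4983,  q_6=2·110+103=323
a_7=2:  p_7=2·4983+1697=11663,  q_7=2·323+110=756
(x₁, y₁) = (11663, 756);  11663² − 238·756² = 1 ✓

11663 756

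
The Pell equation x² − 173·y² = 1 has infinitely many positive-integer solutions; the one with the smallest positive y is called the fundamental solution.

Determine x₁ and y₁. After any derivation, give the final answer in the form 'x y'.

[13; 6,1,1,6,26] for √173; ℓ=5 ⇒ convergent index 9
i=0: a=13 ⇒ p=13, q=1
i=1: a=6 ⇒ p=79, q=6
…
i=3: a=1 ⇒ p=171, q=13
…
i=5: a=26 ⇒ p=29239, q=2223
…
i=7: a=1 ⇒ p=205791, q=15646
i=8: a=1 ⇒ p=382343, q=29069
i=9: a=6 ⇒ p=2499849, q=190060
fundamental: x₁=2499849, y₁=190060  (since 6249245022801 − 173·36122803600 = 1)

2499849 190060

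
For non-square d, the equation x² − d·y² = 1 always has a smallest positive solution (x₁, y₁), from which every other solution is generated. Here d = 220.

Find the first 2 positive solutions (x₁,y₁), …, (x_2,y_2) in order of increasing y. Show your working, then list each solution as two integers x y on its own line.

d=220: √d = [14; 1,4,1,28] (ℓ=4, even), read p_3/q_3
k=0  a_k=14  p_k/q_k = 14/1
…
k=2  a_k=4  p_k/q_k = 74/5
k=3  a_k=1  p_k/q_k = 89/6
(x₁, y₁) = (89, 6);  89² − 220·6² = 1 ✓
(x_2, y_2) = (89·89 + 220·6·6, 89·6 + 6·89) = (15841, 1068)

89 6
15841 1068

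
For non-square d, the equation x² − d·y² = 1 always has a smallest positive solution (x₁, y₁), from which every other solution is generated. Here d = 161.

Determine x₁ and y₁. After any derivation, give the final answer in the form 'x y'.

11775 928

[12; 1,2,4,1,2,1,4,2,1,24] for √161; ℓ=10 ⇒ convergent index 9
k=0  a_k=12  p_k/q_k = 12/1
k=1  a_k=1  p_k/q_k = 13/1
k=2  a_k=2  p_k/q_k = 38/3
…
k=5  a_k=2  p_k/q_k = 571/45
…
k=8  a_k=2  p_k/q_k = 8108/639
k=9  a_k=1  p_k/q_k = 11775/928
→ (11775, 928).  Check: 11775²=138650625, 161·928²=138650624, difference 1.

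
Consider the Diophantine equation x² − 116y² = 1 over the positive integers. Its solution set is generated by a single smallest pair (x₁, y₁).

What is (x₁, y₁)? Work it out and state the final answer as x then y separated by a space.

d=116: √d = [10; 1,3,2,1,4,1,2,3,1,20] (ℓ=10, even), read p_9/q_9
step 0: (10, 1)  from 10·(1,0) + (0,1)
step 1: (11, 1)  from 1·(10,1) + (1,0)
step 2: (43, 4)  from 3·(11,1) + (10,1)
step 3: (97, 9)  from 2·(43,4) + (11,1)
…
step 5: (657, 61)  from 4·(140,13) + (97,9)
step 6: (797, 74)  from 1·(657,61) + (140,13)
step 7: (2251, 209)  from 2·(797,74) + (657,61)
step 8: (7550, 701)  from 3·(2251,209) + (797,74)
step 9: (9801, 910)  from 1·(7550,701) + (2251,209)
→ (9801, 910).  Check: 9801²=96059601, 116·910²=96059600, difference 1.

9801 910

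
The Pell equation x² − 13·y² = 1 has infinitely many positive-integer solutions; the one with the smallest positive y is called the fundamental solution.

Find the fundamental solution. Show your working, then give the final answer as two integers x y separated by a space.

d=13: √d = [3; 1,1,1,1,6] (ℓ=5, odd), read p_9/q_9
step 0: (3, 1)  from 3·(1,0) + (0,1)
…
step 2: (7, 2)  from 1·(4,1) + (3,1)
step 3: (11, 3)  from 1·(7,2) + (4,1)
step 4: (18, 5)  from 1·(11,3) + (7,2)
step 5: (119, 33)  from 6·(18,5) + (11,3)
step 6: (137, 38)  from 1·(119,33) + (18,5)
step 7: (256, 71)  from 1·(137,38) + (119,33)
step 8: (393, 109)  from 1·(256,71) + (137,38)
step 9: (649, 180)  from 1·(393,109) + (256,71)
fundamental: x₁=649, y₁=180  (since 421201 − 13·32400 = 1)

649 180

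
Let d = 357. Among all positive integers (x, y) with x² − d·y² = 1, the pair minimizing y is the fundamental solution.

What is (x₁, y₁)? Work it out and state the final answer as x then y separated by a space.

d=357: √d = [18; 1,8,2,8,1,36] (ℓ=6, even), read p_5/q_5
a_0=18:  p_0=18·1+0=18,  q_0=18·0+1=1
…
a_2=8:  p_2=8·19+18=170,  q_2=8·1+1=9
a_3=2:  p_3=2·170+19=359,  q_3=2·9+1=19
a_4=8:  p_4=8·359+170=3042,  q_4=8·19+9=161
a_5=1:  p_5=1·3042+359=3401,  q_5=1·161+19=180
→ (3401, 180).  Check: 3401²=11566801, 357·180²=11566800, difference 1.

3401 180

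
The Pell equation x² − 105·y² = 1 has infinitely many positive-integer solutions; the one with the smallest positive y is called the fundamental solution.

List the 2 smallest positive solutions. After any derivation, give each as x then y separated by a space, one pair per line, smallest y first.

41 4
3361 328

√105 → a₀=10, period (4,20); ℓ=2 even so k=1
step 0: (10, 1)  from 10·(1,0) + (0,1)
step 1: (41, 4)  from 4·(10,1) + (1,0)
fundamental: x₁=41, y₁=4  (since 1681 − 105·16 = 1)
n=2: (41,4)∘(41,4) = (41·41+105·4·4, 41·4+4·41) = (3361,328)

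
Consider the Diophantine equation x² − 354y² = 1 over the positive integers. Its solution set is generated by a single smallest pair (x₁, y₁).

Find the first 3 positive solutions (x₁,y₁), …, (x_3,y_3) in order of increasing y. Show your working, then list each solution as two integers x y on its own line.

√354 → a₀=18, period (1,4,2,2,18,2,2,4,1,36); ℓ=10 even so k=9
a_0=18:  p_0=18·1+0=18,  q_0=18·0+1=1
…
a_3=2:  p_3=2·94+19=207,  q_3=2·5+1=11
…
a_7=2:  p_7=2·19210+9351=47771,  q_7=2·1021+497=2539
a_8=4:  p_8=4·47771+19210=210294,  q_8=4·2539+1021=11177
a_9=1:  p_9=1·210294+47771=258065,  q_9=1·11177+2539=13716
(x₁, y₁) = (258065, 13716);  258065² − 354·13716² = 1 ✓
(258065+13716√354)^2 = 133195088449 + 7079239080√354
(258065+13716√354)^3 = 68745981000924305 + 3653807666346684√354

258065 13716
133195088449 7079239080
68745981000924305 3653807666346684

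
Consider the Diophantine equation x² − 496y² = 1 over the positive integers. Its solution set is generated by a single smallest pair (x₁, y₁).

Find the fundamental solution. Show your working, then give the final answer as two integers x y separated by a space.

[22; 3,1,2,4,1,…,1,3,44] for √496; ℓ=16 ⇒ convergent index 15
step 0: (22, 1)  from 22·(1,0) + (0,1)
…
step 2: (89, 4)  from 1·(67,3) + (22,1)
step 3: (245, 11)  from 2·(89,4) + (67,3)
…
step 10: (49709, 2232)  from 1·(35166,1579) + (14543,653)
step 11: (84875, 3811)  from 1·(49709,2232) + (35166,1579)
…
step 13: (863293, 38763)  from 2·(389209,17476) + (84875,3811)
step 14: (1252502, 56239)  from 1·(863293,38763) + (389209,17476)
step 15: (4620799, 207480)  from 3·(1252502,56239) + (863293,38763)
(x₁, y₁) = (4620799, 207480);  4620799² − 496·207480² = 1 ✓

4620799 207480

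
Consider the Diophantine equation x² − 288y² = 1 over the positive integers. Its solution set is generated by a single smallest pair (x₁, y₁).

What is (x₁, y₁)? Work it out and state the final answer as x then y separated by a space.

√288 → a₀=16, period (1,32); ℓ=2 even so k=1
i=0: a=16 ⇒ p=16, q=1
i=1: a=1 ⇒ p=17, q=1
→ (17, 1).  Check: 17²=289, 288·1²=288, difference 1.

17 1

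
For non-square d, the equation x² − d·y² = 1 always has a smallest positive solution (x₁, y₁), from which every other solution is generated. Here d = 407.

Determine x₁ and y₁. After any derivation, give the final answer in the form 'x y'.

2663 132

d=407: √d = [20; 5,1,2,1,5,40] (ℓ=6, even), read p_5/q_5
k=0  a_k=20  p_k/q_k = 20/1
k=1  a_k=5  p_k/q_k = 101/5
…
k=4  a_k=1  p_k/q_k = 464/23
k=5  a_k=5  p_k/q_k = 2663/132
→ (2663, 132).  Check: 2663²=7091569, 407·132²=7091568, difference 1.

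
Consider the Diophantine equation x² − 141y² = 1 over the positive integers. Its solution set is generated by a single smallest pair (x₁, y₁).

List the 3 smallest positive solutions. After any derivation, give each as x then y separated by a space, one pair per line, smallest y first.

d=141: √d = [11; 1,6,1,22] (ℓ=4, even), read p_3/q_3
step 0: (11, 1)  from 11·(1,0) + (0,1)
step 1: (12, 1)  from 1·(11,1) + (1,0)
step 2: (83, 7)  from 6·(12,1) + (11,1)
step 3: (95, 8)  from 1·(83,7) + (12,1)
→ (95, 8).  Check: 95²=9025, 141·8²=9024, difference 1.
n=2: (95,8)∘(95,8) = (95·95+141·8·8, 95·8+8·95) = (18049,1520)
n=3: (18049,1520)∘(95,8) = (95·18049+141·8·1520, 95·1520+8·18049) = (3429215,288792)

95 8
18049 1520
3429215 288792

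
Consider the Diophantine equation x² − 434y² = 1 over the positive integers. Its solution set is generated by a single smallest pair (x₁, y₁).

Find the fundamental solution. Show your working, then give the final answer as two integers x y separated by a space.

125 6

√434 → a₀=20, period (1,4,1,40); ℓ=4 even so k=3
a_0=20:  p_0=20·1+0=20,  q_0=20·0+1=1
a_1=1:  p_1=1·20+1=21,  q_1=1·1+0=1
a_2=4:  p_2=4·21+20=104,  q_2=4·1+1=5
a_3=1:  p_3=1·104+21=125,  q_3=1·5+1=6
fundamental: x₁=125, y₁=6  (since 15625 − 434·36 = 1)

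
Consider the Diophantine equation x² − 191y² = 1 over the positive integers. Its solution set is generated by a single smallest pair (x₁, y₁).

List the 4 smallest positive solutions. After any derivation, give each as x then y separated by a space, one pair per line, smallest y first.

8994000 650783
161784071999999 11706284604000
2910171887135973018000 210572647456751349217
52348171905801720863712000001 3787780782452031563430792000

d=191: √d = [13; 1,4,1,1,3,…,4,1,26] (ℓ=16, even), read p_15/q_15
i=0: a=13 ⇒ p=13, q=1
…
i=7: a=2 ⇒ p=2999, q=217
…
i=14: a=4 ⇒ p=7377553, q=533821
i=15: a=1 ⇒ p=8994000, q=650783
(x₁, y₁) = (8994000, 650783);  8994000² − 191·650783² = 1 ✓
k=2:  x_2 = 8994000·8994000+191·650783·650783 = 161784071999999,  y_2 = 8994000·650783+650783·8994000 = 11706284604000
k=3:  x_3 = 8994000·161784071999999+191·650783·11706284604000 = 2910171887135973018000,  y_3 = 8994000·11706284604000+650783·161784071999999 = 210572647456751349217
k=4:  x_4 = 8994000·2910171887135973018000+191·650783·210572647456751349217 = 52348171905801720863712000001,  y_4 = 8994000·210572647456751349217+650783·2910171887135973018000 = 3787780782452031563430792000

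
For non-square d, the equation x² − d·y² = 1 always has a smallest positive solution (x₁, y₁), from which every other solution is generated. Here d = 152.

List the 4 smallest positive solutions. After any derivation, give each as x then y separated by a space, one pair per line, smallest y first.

[12; 3,24] for √152; ℓ=2 ⇒ convergent index 1
a_0=12:  p_0=12·1+0=12,  q_0=12·0+1=1
a_1=3:  p_1=3·12+1=37,  q_1=3·1+0=3
→ (37, 3).  Check: 37²=1369, 152·3²=1368, difference 1.
(x_2, y_2) = (37·37 + 152·3·3, 37·3 + 3·37) = (2737, 222)
(x_3, y_3) = (37·2737 + 152·3·222, 37·222 + 3·2737) = (202501, 16425)
(x_4, y_4) = (37·202501 + 152·3·16425, 37·16425 + 3·202501) = (14982337, 1215228)

37 3
2737 222
202501 16425
14982337 1215228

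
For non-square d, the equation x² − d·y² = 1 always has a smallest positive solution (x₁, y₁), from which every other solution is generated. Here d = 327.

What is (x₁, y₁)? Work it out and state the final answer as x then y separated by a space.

√327 = [18; 12,36, …], period ℓ=2 (even) → k=1
a_0=18:  p_0=18·1+0=18,  q_0=18·0+1=1
a_1=12:  p_1=12·18+1=217,  q_1=12·1+0=12
→ (217, 12).  Check: 217²=47089, 327·12²=47088, difference 1.

217 12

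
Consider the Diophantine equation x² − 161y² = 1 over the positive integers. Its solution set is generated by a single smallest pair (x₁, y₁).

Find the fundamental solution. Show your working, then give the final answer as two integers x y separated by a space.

11775 928

[12; 1,2,4,1,2,1,4,2,1,24] for √161; ℓ=10 ⇒ convergent index 9
k=0  a_k=12  p_k/q_k = 12/1
…
k=2  a_k=2  p_k/q_k = 38/3
k=3  a_k=4  p_k/q_k = 165/13
k=4  a_k=1  p_k/q_k = 203/16
k=5  a_k=2  p_k/q_k = 571/45
k=6  a_k=1  p_k/q_k = 774/61
k=7  a_k=4  p_k/q_k = 3667/289
k=8  a_k=2  p_k/q_k = 8108/639
k=9  a_k=1  p_k/q_k = 11775/928
→ (11775, 928).  Check: 11775²=138650625, 161·928²=138650624, difference 1.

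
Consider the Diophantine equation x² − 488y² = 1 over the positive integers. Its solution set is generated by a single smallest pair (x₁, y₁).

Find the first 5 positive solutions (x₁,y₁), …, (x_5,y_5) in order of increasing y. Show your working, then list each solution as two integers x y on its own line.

243 11
118097 5346
57394899 2598145
27893802817 1262693124
13556330774163 613666260119

d=488: √d = [22; 11,44] (ℓ=2, even), read p_1/q_1
k=0  a_k=22  p_k/q_k = 22/1
k=1  a_k=11  p_k/q_k = 243/11
→ (243, 11).  Check: 243²=59049, 488·11²=59048, difference 1.
n=2: (243,11)∘(243,11) = (243·243+488·11·11, 243·11+11·243) = (118097,5346)
n=3: (118097,5346)∘(243,11) = (243·118097+488·11·5346, 243·5346+11·118097) = (57394899,2598145)
n=4: (57394899,2598145)∘(243,11) = (243·57394899+488·11·2598145, 243·2598145+11·57394899) = (27893802817,1262693124)
n=5: (27893802817,1262693124)∘(243,11) = (243·27893802817+488·11·1262693124, 243·1262693124+11·27893802817) = (13556330774163,613666260119)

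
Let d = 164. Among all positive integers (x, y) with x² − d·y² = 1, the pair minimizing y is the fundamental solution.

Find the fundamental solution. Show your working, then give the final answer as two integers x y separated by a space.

√164 = [12; 1,4,6,4,1,24, …], period ℓ=6 (even) → k=5
step 0: (12, 1)  from 12·(1,0) + (0,1)
step 1: (13, 1)  from 1·(12,1) + (1,0)
step 2: (64, 5)  from 4·(13,1) + (12,1)
step 3: (397, 31)  from 6·(64,5) + (13,1)
step 4: (1652, 129)  from 4·(397,31) + (64,5)
step 5: (2049, 160)  from 1·(1652,129) + (397,31)
(x₁, y₁) = (2049, 160);  2049² − 164·160² = 1 ✓

2049 160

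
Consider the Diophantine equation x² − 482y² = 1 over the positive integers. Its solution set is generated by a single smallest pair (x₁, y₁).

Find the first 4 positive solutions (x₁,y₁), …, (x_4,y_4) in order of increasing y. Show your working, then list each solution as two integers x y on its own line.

d=482: √d = [21; 1,20,1,42] (ℓ=4, even), read p_3/q_3
a_0=21:  p_0=21·1+0=21,  q_0=21·0+1=1
a_1=1:  p_1=1·21+1=22,  q_1=1·1+0=1
a_2=20:  p_2=20·22+21=461,  q_2=20·1+1=21
a_3=1:  p_3=1·461+22=483,  q_3=1·21+1=22
→ (483, 22).  Check: 483²=233289, 482·22²=233288, difference 1.
(x_2, y_2) = (483·483 + 482·22·22, 483·22 + 22·483) = (466577, 21252)
(x_3, y_3) = (483·466577 + 482·22·21252, 483·21252 + 22·466577) = (450712899, 20529410)
(x_4, y_4) = (483·450712899 + 482·22·20529410, 483·20529410 + 22·450712899) = (435388193857, 19831388808)

483 22
466577 21252
450712899 20529410
435388193857 19831388808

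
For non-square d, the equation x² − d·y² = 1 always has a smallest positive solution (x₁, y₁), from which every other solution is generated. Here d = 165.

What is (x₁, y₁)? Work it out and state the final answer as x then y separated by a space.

1079 84

d=165: √d = [12; 1,5,2,5,1,24] (ℓ=6, even), read p_5/q_5
i=0: a=12 ⇒ p=12, q=1
…
i=3: a=2 ⇒ p=167, q=13
i=4: a=5 ⇒ p=912, q=71
i=5: a=1 ⇒ p=1079, q=84
(x₁, y₁) = (1079, 84);  1079² − 165·84² = 1 ✓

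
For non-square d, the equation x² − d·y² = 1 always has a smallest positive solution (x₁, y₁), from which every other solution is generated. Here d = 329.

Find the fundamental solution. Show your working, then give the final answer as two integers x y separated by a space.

2376415 131016

√329 = [18; 7,4,2,1,1,4,1,1,2,4,7,36, …], period ℓ=12 (even) → k=11
a_0=18:  p_0=18·1+0=18,  q_0=18·0+1=1
a_1=7:  p_1=7·18+1=127,  q_1=7·1+0=7
a_2=4:  p_2=4·127+18=526,  q_2=4·7+1=29
…
a_4=1:  p_4=1·1179+526=1705,  q_4=1·65+29=94
…
a_6=4:  p_6=4·2884+1705=13241,  q_6=4·159+94=730
…
a_8=1:  p_8=1·16125+13241=29366,  q_8=1·889+730=1619
…
a_10=4:  p_10=4·74857+29366=328794,  q_10=4·4127+1619=18127
a_11=7:  p_11=7·328794+74857=2376415,  q_11=7·18127+4127=131016
fundamental: x₁=2376415, y₁=131016  (since 5647348252225 − 329·17165192256 = 1)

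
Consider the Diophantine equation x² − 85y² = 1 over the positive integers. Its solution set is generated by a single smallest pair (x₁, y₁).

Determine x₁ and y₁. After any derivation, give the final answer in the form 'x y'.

d=85: √d = [9; 4,1,1,4,18] (ℓ=5, odd), read p_9/q_9
step 0: (9, 1)  from 9·(1,0) + (0,1)
…
step 3: (83, 9)  from 1·(46,5) + (37,4)
step 4: (378, 41)  from 4·(83,9) + (46,5)
step 5: (6887, 747)  from 18·(378,41) + (83,9)
step 6: (27926, 3029)  from 4·(6887,747) + (378,41)
…
step 8: (62739, 6805)  from 1·(34813,3776) + (27926,3029)
step 9: (285769, 30996)  from 4·(62739,6805) + (34813,3776)
fundamental: x₁=285769, y₁=30996  (since 81663921361 − 85·960752016 = 1)

285769 30996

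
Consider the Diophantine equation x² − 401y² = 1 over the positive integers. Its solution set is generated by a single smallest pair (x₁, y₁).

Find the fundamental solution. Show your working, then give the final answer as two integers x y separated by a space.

[20; 40] for √401; ℓ=1 ⇒ convergent index 1
k=0  a_k=20  p_k/q_k = 20/1
k=1  a_k=40  p_k/q_k = 801/40
fundamental: x₁=801, y₁=40  (since 641601 − 401·1600 = 1)

801 40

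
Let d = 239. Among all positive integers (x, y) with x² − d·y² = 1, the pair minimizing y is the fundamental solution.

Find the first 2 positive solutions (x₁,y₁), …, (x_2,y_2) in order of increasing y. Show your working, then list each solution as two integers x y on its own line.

√239 = [15; 2,5,1,2,4,15,4,2,1,5,2,30, …], period ℓ=12 (even) → k=11
step 0: (15, 1)  from 15·(1,0) + (0,1)
step 1: (31, 2)  from 2·(15,1) + (1,0)
step 2: (170, 11)  from 5·(31,2) + (15,1)
step 3: (201, 13)  from 1·(170,11) + (31,2)
step 4: (572, 37)  from 2·(201,13) + (170,11)
step 5: (2489, 161)  from 4·(572,37) + (201,13)
step 6: (37907, 2452)  from 15·(2489,161) + (572,37)
step 7: (154117, 9969)  from 4·(37907,2452) + (2489,161)
step 8: (346141, 22390)  from 2·(154117,9969) + (37907,2452)
step 9: (500258, 32359)  from 1·(346141,22390) + (154117,9969)
step 10: (2847431, 184185)  from 5·(500258,32359) + (346141,22390)
step 11: (6195120, 400729)  from 2·(2847431,184185) + (500258,32359)
fundamental: x₁=6195120, y₁=400729  (since 38379511814400 − 239·160583731441 = 1)
(x_2, y_2) = (6195120·6195120 + 239·400729·400729, 6195120·400729 + 400729·6195120) = (76759023628799, 4965128484960)

6195120 400729
76759023628799 4965128484960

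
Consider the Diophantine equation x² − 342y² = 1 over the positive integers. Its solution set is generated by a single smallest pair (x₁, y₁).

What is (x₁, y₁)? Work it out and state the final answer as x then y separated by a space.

[18; 2,36] for √342; ℓ=2 ⇒ convergent index 1
step 0: (18, 1)  from 18·(1,0) + (0,1)
step 1: (37, 2)  from 2·(18,1) + (1,0)
fundamental: x₁=37, y₁=2  (since 1369 − 342·4 = 1)

37 2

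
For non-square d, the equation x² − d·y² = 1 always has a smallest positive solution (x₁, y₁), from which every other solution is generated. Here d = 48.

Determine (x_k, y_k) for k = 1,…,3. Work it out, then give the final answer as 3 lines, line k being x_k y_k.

d=48: √d = [6; 1,12] (ℓ=2, even), read p_1/q_1
k=0  a_k=6  p_k/q_k = 6/1
k=1  a_k=1  p_k/q_k = 7/1
(x₁, y₁) = (7, 1);  7² − 48·1² = 1 ✓
(7+1√48)^2 = 97 + 14√48
(7+1√48)^3 = 1351 + 195√48

7 1
97 14
1351 195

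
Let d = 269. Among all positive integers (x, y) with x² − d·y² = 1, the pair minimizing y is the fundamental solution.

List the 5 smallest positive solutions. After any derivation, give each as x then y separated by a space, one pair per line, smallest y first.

√269 → a₀=16, period (2,2,32); ℓ=3 odd so k=5
a_0=16:  p_0=16·1+0=16,  q_0=16·0+1=1
…
a_3=32:  p_3=32·82+33=2657,  q_3=32·5+2=162
a_4=2:  p_4=2·2657+82=5396,  q_4=2·162+5=329
a_5=2:  p_5=2·5396+2657=13449,  q_5=2·329+162=820
fundamental: x₁=13449, y₁=820  (since 180875601 − 269·672400 = 1)
k=2:  x_2 = 13449·13449+269·820·820 = 361751201,  y_2 = 13449·820+820·13449 = 22056360
k=3:  x_3 = 13449·361751201+269·820·22056360 = 9730383791049,  y_3 = 13449·22056360+820·361751201 = 593271970460
k=4:  x_4 = 13449·9730383791049+269·820·593271970460 = 261727862849884801,  y_4 = 13449·593271970460+820·9730383791049 = 15957829439376720
k=5:  x_5 = 13449·261727862849884801+269·820·15957829439376720 = 7039956045205817586249,  y_5 = 13449·15957829439376720+820·261727862849884801 = 429233695667083044100

13449 820
361751201 22056360
9730383791049 593271970460
261727862849884801 15957829439376720
7039956045205817586249 429233695667083044100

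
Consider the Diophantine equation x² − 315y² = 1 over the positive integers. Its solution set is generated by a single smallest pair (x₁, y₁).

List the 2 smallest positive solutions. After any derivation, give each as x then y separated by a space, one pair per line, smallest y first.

√315 → a₀=17, period (1,2,1,34); ℓ=4 even so k=3
k=0  a_k=17  p_k/q_k = 17/1
k=1  a_k=1  p_k/q_k = 18/1
k=2  a_k=2  p_k/q_k = 53/3
k=3  a_k=1  p_k/q_k = 71/4
(x₁, y₁) = (71, 4);  71² − 315·4² = 1 ✓
n=2: (71,4)∘(71,4) = (71·71+315·4·4, 71·4+4·71) = (10081,568)

71 4
10081 568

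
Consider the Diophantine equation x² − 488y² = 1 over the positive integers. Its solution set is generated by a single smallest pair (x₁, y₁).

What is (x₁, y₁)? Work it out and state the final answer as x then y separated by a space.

√488 = [22; 11,44, …], period ℓ=2 (even) → k=1
a_0=22:  p_0=22·1+0=22,  q_0=22·0+1=1
a_1=11:  p_1=11·22+1=243,  q_1=11·1+0=11
→ (243, 11).  Check: 243²=59049, 488·11²=59048, difference 1.

243 11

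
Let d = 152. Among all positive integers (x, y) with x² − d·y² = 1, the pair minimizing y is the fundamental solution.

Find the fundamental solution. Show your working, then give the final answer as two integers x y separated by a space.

d=152: √d = [12; 3,24] (ℓ=2, even), read p_1/q_1
step 0: (12, 1)  from 12·(1,0) + (0,1)
step 1: (37, 3)  from 3·(12,1) + (1,0)
→ (37, 3).  Check: 37²=1369, 152·3²=1368, difference 1.

37 3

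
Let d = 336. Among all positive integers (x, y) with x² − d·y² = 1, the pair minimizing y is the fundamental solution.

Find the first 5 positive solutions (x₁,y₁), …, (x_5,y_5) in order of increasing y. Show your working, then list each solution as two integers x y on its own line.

55 3
6049 330
665335 36297
73180801 3992340
8049222775 439121103

[18; 3,36] for √336; ℓ=2 ⇒ convergent index 1
k=0  a_k=18  p_k/q_k = 18/1
k=1  a_k=3  p_k/q_k = 55/3
(x₁, y₁) = (55, 3);  55² − 336·3² = 1 ✓
(55+3√336)^2 = 6049 + 330√336
(55+3√336)^3 = 665335 + 36297√336
(55+3√336)^4 = 73180801 + 3992340√336
(55+3√336)^5 = 8049222775 + 439121103√336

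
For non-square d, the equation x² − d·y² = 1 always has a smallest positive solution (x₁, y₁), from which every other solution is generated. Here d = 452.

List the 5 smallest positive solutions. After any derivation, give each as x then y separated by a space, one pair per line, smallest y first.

√452 → a₀=21, period (3,1,5,3,10,3,5,1,3,42); ℓ=10 even so k=9
a_0=21:  p_0=21·1+0=21,  q_0=21·0+1=1
a_1=3:  p_1=3·21+1=64,  q_1=3·1+0=3
a_2=1:  p_2=1·64+21=85,  q_2=1·3+1=4
…
a_4=3:  p_4=3·489+85=1552,  q_4=3·23+4=73
a_5=10:  p_5=10·1552+489=16009,  q_5=10·73+23=753
a_6=3:  p_6=3·16009+1552=49579,  q_6=3·753+73=2332
…
a_8=1:  p_8=1·263904+49579=313483,  q_8=1·12413+2332=14745
a_9=3:  p_9=3·313483+263904=1204353,  q_9=3·14745+12413=56648
fundamental: x₁=1204353, y₁=56648  (since 1450466148609 − 452·3208995904 = 1)
(1204353+56648√452)^2 = 2900932297217 + 136448377488√452
(1204353+56648√452)^3 = 6987493029899166849 + 328664025545553880√452
(1204353+56648√452)^4 = 16830816386073401651890177 + 791655010315592455701792√452
(1204353+56648√452)^5 = 40540488414026331506287881514113 + 1906864173276900777578095047272√452

1204353 56648
2900932297217 136448377488
6987493029899166849 328664025545553880
16830816386073401651890177 791655010315592455701792
40540488414026331506287881514113 1906864173276900777578095047272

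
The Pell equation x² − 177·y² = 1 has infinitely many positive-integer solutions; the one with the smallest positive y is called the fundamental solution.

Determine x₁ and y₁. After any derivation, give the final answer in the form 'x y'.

62423 4692

√177 → a₀=13, period (3,3,2,8,2,3,3,26); ℓ=8 even so k=7
a_0=13:  p_0=13·1+0=13,  q_0=13·0+1=1
a_1=3:  p_1=3·13+1=40,  q_1=3·1+0=3
a_2=3:  p_2=3·40+13=133,  q_2=3·3+1=10
a_3=2:  p_3=2·133+40=306,  q_3=2·10+3=23
a_4=8:  p_4=8·306+133=2581,  q_4=8·23+10=194
…
a_6=3:  p_6=3·5468+2581=18985,  q_6=3·411+194=1427
a_7=3:  p_7=3·18985+5468=62423,  q_7=3·1427+411=4692
→ (62423, 4692).  Check: 62423²=3896630929, 177·4692²=3896630928, difference 1.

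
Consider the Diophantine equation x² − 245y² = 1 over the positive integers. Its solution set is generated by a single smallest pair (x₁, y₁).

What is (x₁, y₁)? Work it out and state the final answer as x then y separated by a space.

51841 3312

√245 → a₀=15, period (1,1,1,7,6,7,1,1,1,30); ℓ=10 even so k=9
k=0  a_k=15  p_k/q_k = 15/1
k=1  a_k=1  p_k/q_k = 16/1
…
k=3  a_k=1  p_k/q_k = 47/3
k=4  a_k=7  p_k/q_k = 360/23
k=5  a_k=6  p_k/q_k = 2207/141
…
k=8  a_k=1  p_k/q_k = 33825/2161
k=9  a_k=1  p_k/q_k = 51841/3312
(x₁, y₁) = (51841, 3312);  51841² − 245·3312² = 1 ✓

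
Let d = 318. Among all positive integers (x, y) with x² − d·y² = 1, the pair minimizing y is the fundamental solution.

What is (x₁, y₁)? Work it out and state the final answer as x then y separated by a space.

[17; 1,4,1,34] for √318; ℓ=4 ⇒ convergent index 3
k=0  a_k=17  p_k/q_k = 17/1
k=1  a_k=1  p_k/q_k = 18/1
k=2  a_k=4  p_k/q_k = 89/5
k=3  a_k=1  p_k/q_k = 107/6
→ (107, 6).  Check: 107²=11449, 318·6²=11448, difference 1.

107 6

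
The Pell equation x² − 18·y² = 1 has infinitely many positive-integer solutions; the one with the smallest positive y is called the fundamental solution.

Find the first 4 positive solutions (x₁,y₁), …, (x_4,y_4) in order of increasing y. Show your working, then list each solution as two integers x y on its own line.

√18 = [4; 4,8, …], period ℓ=2 (even) → k=1
k=0  a_k=4  p_k/q_k = 4/1
k=1  a_k=4  p_k/q_k = 17/4
→ (17, 4).  Check: 17²=289, 18·4²=288, difference 1.
n=2: (17,4)∘(17,4) = (17·17+18·4·4, 17·4+4·17) = (577,136)
n=3: (577,136)∘(17,4) = (17·577+18·4·136, 17·136+4·577) = (19601,4620)
n=4: (19601,4620)∘(17,4) = (17·19601+18·4·4620, 17·4620+4·19601) = (665857,156944)

17 4
577 136
19601 4620
665857 156944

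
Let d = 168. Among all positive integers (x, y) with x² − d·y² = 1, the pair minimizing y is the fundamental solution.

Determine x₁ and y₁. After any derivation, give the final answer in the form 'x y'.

d=168: √d = [12; 1,24] (ℓ=2, even), read p_1/q_1
step 0: (12, 1)  from 12·(1,0) + (0,1)
step 1: (13, 1)  from 1·(12,1) + (1,0)
fundamental: x₁=13, y₁=1  (since 169 − 168·1 = 1)

13 1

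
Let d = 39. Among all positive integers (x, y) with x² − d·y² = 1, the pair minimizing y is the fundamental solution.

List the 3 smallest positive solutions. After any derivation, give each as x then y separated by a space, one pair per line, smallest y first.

25 4
1249 200
62425 9996

[6; 4,12] for √39; ℓ=2 ⇒ convergent index 1
step 0: (6, 1)  from 6·(1,0) + (0,1)
step 1: (25, 4)  from 4·(6,1) + (1,0)
fundamental: x₁=25, y₁=4  (since 625 − 39·16 = 1)
k=2:  x_2 = 25·25+39·4·4 = 1249,  y_2 = 25·4+4·25 = 200
k=3:  x_3 = 25·1249+39·4·200 = 62425,  y_3 = 25·200+4·1249 = 9996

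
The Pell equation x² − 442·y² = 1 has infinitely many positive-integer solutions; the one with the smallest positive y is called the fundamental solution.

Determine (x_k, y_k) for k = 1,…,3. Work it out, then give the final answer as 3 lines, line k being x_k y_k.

883 42
1559377 74172
2753858899 130987710

d=442: √d = [21; 42] (ℓ=1, odd), read p_1/q_1
i=0: a=21 ⇒ p=21, q=1
i=1: a=42 ⇒ p=883, q=42
→ (883, 42).  Check: 883²=779689, 442·42²=779688, difference 1.
(883+42√442)^2 = 1559377 + 74172√442
(883+42√442)^3 = 2753858899 + 130987710√442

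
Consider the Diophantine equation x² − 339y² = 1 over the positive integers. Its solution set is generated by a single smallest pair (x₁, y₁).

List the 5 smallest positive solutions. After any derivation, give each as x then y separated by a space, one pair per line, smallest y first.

√339 → a₀=18, period (2,2,2,1,17,1,2,2,2,36); ℓ=10 even so k=9
i=0: a=18 ⇒ p=18, q=1
…
i=8: a=2 ⇒ p=40359, q=2192
i=9: a=2 ⇒ p=97970, q=5321
→ (97970, 5321).  Check: 97970²=9598120900, 339·5321²=9598120899, difference 1.
k=2:  x_2 = 97970·97970+339·5321·5321 = 19196241799,  y_2 = 97970·5321+5321·97970 = 1042596740
k=3:  x_3 = 97970·19196241799+339·5321·1042596740 = 3761311617998090,  y_3 = 97970·1042596740+5321·19196241799 = 204286405230279
k=4:  x_4 = 97970·3761311617998090+339·5321·204286405230279 = 736991398411349512801,  y_4 = 97970·204286405230279+5321·3761311617998090 = 40027878239778270520
k=5:  x_5 = 97970·736991398411349512801+339·5321·40027878239778270520 = 144406094600958511920229850,  y_5 = 97970·40027878239778270520+5321·736991398411349512801 = 7843062462097867920458521

97970 5321
19196241799 1042596740
3761311617998090 204286405230279
736991398411349512801 40027878239778270520
144406094600958511920229850 7843062462097867920458521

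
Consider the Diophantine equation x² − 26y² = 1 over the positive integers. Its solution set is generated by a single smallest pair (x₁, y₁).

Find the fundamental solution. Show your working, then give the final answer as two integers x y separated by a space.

d=26: √d = [5; 10] (ℓ=1, odd), read p_1/q_1
a_0=5:  p_0=5·1+0=5,  q_0=5·0+1=1
a_1=10:  p_1=10·5+1=51,  q_1=10·1+0=10
fundamental: x₁=51, y₁=10  (since 2601 − 26·100 = 1)

51 10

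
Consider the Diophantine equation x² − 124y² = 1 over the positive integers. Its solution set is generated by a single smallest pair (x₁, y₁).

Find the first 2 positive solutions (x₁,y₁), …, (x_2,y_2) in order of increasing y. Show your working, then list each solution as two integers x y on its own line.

√124 → a₀=11, period (7,2,1,1,1,…,2,7,22); ℓ=16 even so k=15
k=0  a_k=11  p_k/q_k = 11/1
…
k=2  a_k=2  p_k/q_k = 167/15
…
k=7  a_k=1  p_k/q_k = 3040/273
…
k=12  a_k=1  p_k/q_k = 152167/13665
…
k=14  a_k=2  p_k/q_k = 626251/56239
k=15  a_k=7  p_k/q_k = 4620799/414960
fundamental: x₁=4620799, y₁=414960  (since 21351783398401 − 124·172191801600 = 1)
(4620799+414960√124)^2 = 42703566796801 + 3834893506080√124

4620799 414960
42703566796801 3834893506080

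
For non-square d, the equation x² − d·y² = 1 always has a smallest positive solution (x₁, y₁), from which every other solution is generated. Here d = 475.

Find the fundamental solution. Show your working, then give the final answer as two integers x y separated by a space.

√475 → a₀=21, period (1,3,1,6,2,6,1,3,1,42); ℓ=10 even so k=9
step 0: (21, 1)  from 21·(1,0) + (0,1)
…
step 6: (10287, 472)  from 6·(1591,73) + (741,34)
…
step 8: (45921, 2107)  from 3·(11878,545) + (10287,472)
step 9: (57799, 2652)  from 1·(45921,2107) + (11878,545)
(x₁, y₁) = (57799, 2652);  57799² − 475·2652² = 1 ✓

57799 2652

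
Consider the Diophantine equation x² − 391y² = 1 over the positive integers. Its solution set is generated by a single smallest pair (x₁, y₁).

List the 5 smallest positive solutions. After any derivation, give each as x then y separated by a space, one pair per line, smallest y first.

d=391: √d = [19; 1,3,2,2,1,…,3,1,38] (ℓ=16, even), read p_15/q_15
k=0  a_k=19  p_k/q_k = 19/1
…
k=4  a_k=2  p_k/q_k = 435/22
…
k=7  a_k=2  p_k/q_k = 2709/137
…
k=10  a_k=1  p_k/q_k = 160266/8105
…
k=13  a_k=2  p_k/q_k = 1660597/83980
k=14  a_k=3  p_k/q_k = 5678083/287153
k=15  a_k=1  p_k/q_k = 7338680/371133
fundamental: x₁=7338680, y₁=371133  (since 53856224142400 − 391·137739703689 = 1)
k=2:  x_2 = 7338680·7338680+391·371133·371133 = 107712448284799,  y_2 = 7338680·371133+371133·7338680 = 5447252648880
k=3:  x_3 = 7338680·107712448284799+391·371133·5447252648880 = 1580934379957370111960,  y_3 = 7338680·5447252648880+371133·107712448284799 = 79951288138564985667
k=4:  x_4 = 7338680·1580934379957370111960+391·371133·79951288138564985667 = 23203943031010998074028940801,  y_4 = 7338680·79951288138564985667+371133·1580934379957370111960 = 1173473838473442730776750240
k=5:  x_5 = 7338680·23203943031010998074028940801+391·371133·1173473838473442730776750240 = 340572625285638001757449457184853400,  y_5 = 7338680·1173473838473442730776750240+371133·23203943031010998074028940801 = 17223497977856489447705304337580733

7338680 371133
107712448284799 5447252648880
1580934379957370111960 79951288138564985667
23203943031010998074028940801 1173473838473442730776750240
340572625285638001757449457184853400 17223497977856489447705304337580733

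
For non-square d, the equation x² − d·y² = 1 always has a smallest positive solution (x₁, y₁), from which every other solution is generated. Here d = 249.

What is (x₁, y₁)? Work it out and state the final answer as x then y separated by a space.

√249 → a₀=15, period (1,3,1,1,5,…,3,1,30); ℓ=16 even so k=15
k=0  a_k=15  p_k/q_k = 15/1
k=1  a_k=1  p_k/q_k = 16/1
…
k=5  a_k=5  p_k/q_k = 789/50
k=6  a_k=1  p_k/q_k = 931/59
k=7  a_k=3  p_k/q_k = 3582/227
k=8  a_k=10  p_k/q_k = 36751/2329
k=9  a_k=3  p_k/q_k = 113835/7214
k=10  a_k=1  p_k/q_k = 150586/9543
k=11  a_k=5  p_k/q_k = 866765/54929
k=12  a_k=1  p_k/q_k = 1017351/64472
…
k=14  a_k=3  p_k/q_k = 6669699/422675
k=15  a_k=1  p_k/q_k = 8553815/542076
(x₁, y₁) = (8553815, 542076);  8553815² − 249·542076² = 1 ✓

8553815 542076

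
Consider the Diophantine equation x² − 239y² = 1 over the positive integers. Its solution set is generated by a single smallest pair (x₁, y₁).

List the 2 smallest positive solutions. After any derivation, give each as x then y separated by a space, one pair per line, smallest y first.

6195120 400729
76759023628799 4965128484960

√239 → a₀=15, period (2,5,1,2,4,15,4,2,1,5,2,30); ℓ=12 even so k=11
k=0  a_k=15  p_k/q_k = 15/1
…
k=3  a_k=1  p_k/q_k = 201/13
k=4  a_k=2  p_k/q_k = 572/37
…
k=7  a_k=4  p_k/q_k = 154117/9969
…
k=10  a_k=5  p_k/q_k = 2847431/184185
k=11  a_k=2  p_k/q_k = 6195120/400729
(x₁, y₁) = (6195120, 400729);  6195120² − 239·400729² = 1 ✓
(x_2, y_2) = (6195120·6195120 + 239·400729·400729, 6195120·400729 + 400729·6195120) = (76759023628799, 4965128484960)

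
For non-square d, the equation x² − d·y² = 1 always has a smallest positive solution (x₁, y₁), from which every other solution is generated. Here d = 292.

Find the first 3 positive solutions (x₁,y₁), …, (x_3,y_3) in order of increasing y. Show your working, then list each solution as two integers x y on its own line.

√292 = [17; 11,2,1,3,8,3,1,2,11,34, …], period ℓ=10 (even) → k=9
step 0: (17, 1)  from 17·(1,0) + (0,1)
…
step 6: (55143, 3227)  from 3·(17669,1034) + (2136,125)
…
step 8: (200767, 11749)  from 2·(72812,4261) + (55143,3227)
step 9: (2281249, 133500)  from 11·(200767,11749) + (72812,4261)
(x₁, y₁) = (2281249, 133500);  2281249² − 292·133500² = 1 ✓
k=2:  x_2 = 2281249·2281249+292·133500·133500 = 10408194000001,  y_2 = 2281249·133500+133500·2281249 = 609093483000
k=3:  x_3 = 2281249·10408194000001+292·133500·609093483000 = 47487364308614281249,  y_3 = 2281249·609093483000+133500·10408194000001 = 2778987798000400500

2281249 133500
10408194000001 609093483000
47487364308614281249 2778987798000400500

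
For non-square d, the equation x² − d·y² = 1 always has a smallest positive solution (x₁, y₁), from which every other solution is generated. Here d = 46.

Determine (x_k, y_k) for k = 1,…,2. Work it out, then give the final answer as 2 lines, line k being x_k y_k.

√46 = [6; 1,3,1,1,2,6,2,1,1,3,1,12, …], period ℓ=12 (even) → k=11
step 0: (6, 1)  from 6·(1,0) + (0,1)
step 1: (7, 1)  from 1·(6,1) + (1,0)
…
step 3: (34, 5)  from 1·(27,4) + (7,1)
step 4: (61, 9)  from 1·(34,5) + (27,4)
…
step 9: (5297, 781)  from 1·(3147,464) + (2150,317)
step 10: (19038, 2807)  from 3·(5297,781) + (3147,464)
step 11: (24335, 3588)  from 1·(19038,2807) + (5297,781)
(x₁, y₁) = (24335, 3588);  24335² − 46·3588² = 1 ✓
(24335+3588√46)^2 = 1184384449 + 174627960√46

24335 3588
1184384449 174627960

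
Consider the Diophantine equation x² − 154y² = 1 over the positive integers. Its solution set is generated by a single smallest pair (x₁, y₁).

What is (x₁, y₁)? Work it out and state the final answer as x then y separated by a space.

d=154: √d = [12; 2,2,3,1,2,1,3,2,2,24] (ℓ=10, even), read p_9/q_9
a_0=12:  p_0=12·1+0=12,  q_0=12·0+1=1
a_1=2:  p_1=2·12+1=25,  q_1=2·1+0=2
a_2=2:  p_2=2·25+12=62,  q_2=2·2+1=5
a_3=3:  p_3=3·62+25=211,  q_3=3·5+2=17
a_4=1:  p_4=1·211+62=273,  q_4=1·17+5=22
a_5=2:  p_5=2·273+211=757,  q_5=2·22+17=61
a_6=1:  p_6=1·757+273=1030,  q_6=1·61+22=83
a_7=3:  p_7=3·1030+757=3847,  q_7=3·83+61=310
a_8=2:  p_8=2·3847+1030=8724,  q_8=2·310+83=703
a_9=2:  p_9=2·8724+3847=21295,  q_9=2·703+310=1716
→ (21295, 1716).  Check: 21295²=453477025, 154·1716²=453477024, difference 1.

21295 1716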